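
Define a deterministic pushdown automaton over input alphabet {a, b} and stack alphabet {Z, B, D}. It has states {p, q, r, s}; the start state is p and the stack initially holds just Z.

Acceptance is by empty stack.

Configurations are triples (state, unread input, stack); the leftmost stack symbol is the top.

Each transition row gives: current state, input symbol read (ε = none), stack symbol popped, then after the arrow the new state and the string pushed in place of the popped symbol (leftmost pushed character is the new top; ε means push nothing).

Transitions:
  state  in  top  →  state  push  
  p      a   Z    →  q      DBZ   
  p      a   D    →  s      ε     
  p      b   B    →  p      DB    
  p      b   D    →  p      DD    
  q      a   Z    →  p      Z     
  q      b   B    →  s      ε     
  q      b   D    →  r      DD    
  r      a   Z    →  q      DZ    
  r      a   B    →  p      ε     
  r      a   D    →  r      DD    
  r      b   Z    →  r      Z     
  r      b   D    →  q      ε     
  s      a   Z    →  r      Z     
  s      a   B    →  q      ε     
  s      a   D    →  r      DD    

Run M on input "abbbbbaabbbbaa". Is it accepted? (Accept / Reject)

(p, abbbbbaabbbbaa, Z) ⊢ (q, bbbbbaabbbbaa, DBZ) ⊢ (r, bbbbaabbbbaa, DDBZ) ⊢ (q, bbbaabbbbaa, DBZ) ⊢ (r, bbaabbbbaa, DDBZ) ⊢ (q, baabbbbaa, DBZ) ⊢ (r, aabbbbaa, DDBZ) ⊢ (r, abbbbaa, DDDBZ) ⊢ (r, bbbbaa, DDDDBZ) ⊢ (q, bbbaa, DDDBZ) ⊢ (r, bbaa, DDDDBZ) ⊢ (q, baa, DDDBZ) ⊢ (r, aa, DDDDBZ) ⊢ (r, a, DDDDDBZ) ⊢ (r, ε, DDDDDDBZ)
All input consumed; stack is DDDDDDBZ, not empty, and no further ε-move applies.

Reject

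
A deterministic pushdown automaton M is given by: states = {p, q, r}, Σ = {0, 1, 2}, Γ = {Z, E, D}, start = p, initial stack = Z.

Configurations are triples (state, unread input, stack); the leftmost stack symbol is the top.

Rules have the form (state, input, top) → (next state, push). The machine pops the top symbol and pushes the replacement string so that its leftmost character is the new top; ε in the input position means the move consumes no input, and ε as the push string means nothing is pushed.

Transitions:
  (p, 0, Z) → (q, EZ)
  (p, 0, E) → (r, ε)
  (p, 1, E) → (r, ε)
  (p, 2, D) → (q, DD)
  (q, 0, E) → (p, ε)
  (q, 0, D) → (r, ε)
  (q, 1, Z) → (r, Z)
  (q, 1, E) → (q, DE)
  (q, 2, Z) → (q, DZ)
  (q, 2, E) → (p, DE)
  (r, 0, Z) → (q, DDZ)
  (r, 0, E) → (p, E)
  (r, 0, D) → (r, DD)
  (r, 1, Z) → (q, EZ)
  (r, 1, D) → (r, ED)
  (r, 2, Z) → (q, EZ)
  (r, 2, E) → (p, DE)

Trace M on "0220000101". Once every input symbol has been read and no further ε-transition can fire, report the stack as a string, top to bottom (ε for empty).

(p, 0220000101, Z)
  read 0, top Z: go to q, push EZ → (q, 220000101, EZ)
  read 2, top E: go to p, push DE → (p, 20000101, DEZ)
  read 2, top D: go to q, push DD → (q, 0000101, DDEZ)
  read 0, top D: go to r, push ε → (r, 000101, DEZ)
  read 0, top D: go to r, push DD → (r, 00101, DDEZ)
  read 0, top D: go to r, push DD → (r, 0101, DDDEZ)
  read 0, top D: go to r, push DD → (r, 101, DDDDEZ)
  read 1, top D: go to r, push ED → (r, 01, EDDDDEZ)
  read 0, top E: go to p, push E → (p, 1, EDDDDEZ)
  read 1, top E: go to r, push ε → (r, ε, DDDDEZ)
All input consumed in state r with stack DDDDEZ.

DDDDEZ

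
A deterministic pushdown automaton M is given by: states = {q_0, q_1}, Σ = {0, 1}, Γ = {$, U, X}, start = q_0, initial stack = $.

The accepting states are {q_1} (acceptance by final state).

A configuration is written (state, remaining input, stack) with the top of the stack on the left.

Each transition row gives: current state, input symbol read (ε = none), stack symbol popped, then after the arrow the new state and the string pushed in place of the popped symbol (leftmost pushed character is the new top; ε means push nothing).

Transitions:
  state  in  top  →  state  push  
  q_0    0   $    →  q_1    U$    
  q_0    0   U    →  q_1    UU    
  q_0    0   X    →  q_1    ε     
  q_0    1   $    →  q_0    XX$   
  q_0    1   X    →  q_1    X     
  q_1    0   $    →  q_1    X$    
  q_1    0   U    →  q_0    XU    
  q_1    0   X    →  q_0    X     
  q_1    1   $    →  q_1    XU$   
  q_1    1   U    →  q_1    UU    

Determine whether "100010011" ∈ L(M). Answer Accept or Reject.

(q_0, 100010011, $)
  read 1, top $: go to q_0, push XX$ → (q_0, 00010011, XX$)
  read 0, top X: go to q_1, push ε → (q_1, 0010011, X$)
  read 0, top X: go to q_0, push X → (q_0, 010011, X$)
  read 0, top X: go to q_1, push ε → (q_1, 10011, $)
  read 1, top $: go to q_1, push XU$ → (q_1, 0011, XU$)
  read 0, top X: go to q_0, push X → (q_0, 011, XU$)
  read 0, top X: go to q_1, push ε → (q_1, 11, U$)
  read 1, top U: go to q_1, push UU → (q_1, 1, UU$)
  read 1, top U: go to q_1, push UU → (q_1, ε, UUU$)
All input consumed; state q_1 ∈ F.

Accept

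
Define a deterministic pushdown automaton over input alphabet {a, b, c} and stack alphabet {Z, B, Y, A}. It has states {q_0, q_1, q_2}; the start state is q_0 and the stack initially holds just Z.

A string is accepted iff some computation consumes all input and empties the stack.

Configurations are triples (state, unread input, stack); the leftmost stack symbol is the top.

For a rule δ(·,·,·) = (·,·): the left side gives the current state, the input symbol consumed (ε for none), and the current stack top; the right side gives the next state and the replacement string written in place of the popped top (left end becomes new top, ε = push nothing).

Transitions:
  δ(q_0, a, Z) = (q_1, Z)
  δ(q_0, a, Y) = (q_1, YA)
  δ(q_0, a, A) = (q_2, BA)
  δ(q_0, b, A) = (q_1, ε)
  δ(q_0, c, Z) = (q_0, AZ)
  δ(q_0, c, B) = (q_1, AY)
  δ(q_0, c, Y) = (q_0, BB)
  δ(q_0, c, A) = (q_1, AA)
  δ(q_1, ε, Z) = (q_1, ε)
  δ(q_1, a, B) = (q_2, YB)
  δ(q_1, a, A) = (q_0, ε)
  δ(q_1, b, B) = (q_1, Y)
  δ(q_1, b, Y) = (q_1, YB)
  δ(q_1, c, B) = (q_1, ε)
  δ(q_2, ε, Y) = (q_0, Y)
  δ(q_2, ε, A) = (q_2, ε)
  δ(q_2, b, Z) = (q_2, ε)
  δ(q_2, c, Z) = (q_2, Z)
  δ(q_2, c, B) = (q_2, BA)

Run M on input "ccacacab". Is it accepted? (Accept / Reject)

(q_0, ccacacab, Z)
  read c, top Z: go to q_0, push AZ → (q_0, cacacab, AZ)
  read c, top A: go to q_1, push AA → (q_1, acacab, AAZ)
  read a, top A: go to q_0, push ε → (q_0, cacab, AZ)
  read c, top A: go to q_1, push AA → (q_1, acab, AAZ)
  read a, top A: go to q_0, push ε → (q_0, cab, AZ)
  read c, top A: go to q_1, push AA → (q_1, ab, AAZ)
  read a, top A: go to q_0, push ε → (q_0, b, AZ)
  read b, top A: go to q_1, push ε → (q_1, ε, Z)
  ε-move, top Z: go to q_1, push ε → (q_1, ε, ε)
All input consumed and the stack is empty.

Accept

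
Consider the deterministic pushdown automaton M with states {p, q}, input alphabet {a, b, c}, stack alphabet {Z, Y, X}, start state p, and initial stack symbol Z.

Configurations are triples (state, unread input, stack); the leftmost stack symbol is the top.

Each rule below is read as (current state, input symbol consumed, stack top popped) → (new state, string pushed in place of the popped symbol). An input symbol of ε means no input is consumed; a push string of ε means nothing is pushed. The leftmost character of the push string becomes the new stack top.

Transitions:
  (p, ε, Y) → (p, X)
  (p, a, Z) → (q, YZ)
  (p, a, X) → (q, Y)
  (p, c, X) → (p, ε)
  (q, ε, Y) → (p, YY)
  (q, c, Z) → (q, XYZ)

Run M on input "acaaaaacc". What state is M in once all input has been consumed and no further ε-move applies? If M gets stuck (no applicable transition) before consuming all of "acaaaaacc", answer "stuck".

p

(p, acaaaaacc, Z) ⊢ (q, caaaaacc, YZ) ⊢ (p, caaaaacc, YYZ) ⊢ (p, caaaaacc, XYZ) ⊢ (p, aaaaacc, YZ) ⊢ (p, aaaaacc, XZ) ⊢ (q, aaaacc, YZ) ⊢ (p, aaaacc, YYZ) ⊢ (p, aaaacc, XYZ) ⊢ (q, aaacc, YYZ) ⊢ (p, aaacc, YYYZ) ⊢ (p, aaacc, XYYZ) ⊢ (q, aacc, YYYZ) ⊢ (p, aacc, YYYYZ) ⊢ (p, aacc, XYYYZ) ⊢ (q, acc, YYYYZ) ⊢ (p, acc, YYYYYZ) ⊢ (p, acc, XYYYYZ) ⊢ (q, cc, YYYYYZ) ⊢ (p, cc, YYYYYYZ) ⊢ (p, cc, XYYYYYZ) ⊢ (p, c, YYYYYZ) ⊢ (p, c, XYYYYZ) ⊢ (p, ε, YYYYZ) ⊢ (p, ε, XYYYZ)
All input consumed; M is in state p.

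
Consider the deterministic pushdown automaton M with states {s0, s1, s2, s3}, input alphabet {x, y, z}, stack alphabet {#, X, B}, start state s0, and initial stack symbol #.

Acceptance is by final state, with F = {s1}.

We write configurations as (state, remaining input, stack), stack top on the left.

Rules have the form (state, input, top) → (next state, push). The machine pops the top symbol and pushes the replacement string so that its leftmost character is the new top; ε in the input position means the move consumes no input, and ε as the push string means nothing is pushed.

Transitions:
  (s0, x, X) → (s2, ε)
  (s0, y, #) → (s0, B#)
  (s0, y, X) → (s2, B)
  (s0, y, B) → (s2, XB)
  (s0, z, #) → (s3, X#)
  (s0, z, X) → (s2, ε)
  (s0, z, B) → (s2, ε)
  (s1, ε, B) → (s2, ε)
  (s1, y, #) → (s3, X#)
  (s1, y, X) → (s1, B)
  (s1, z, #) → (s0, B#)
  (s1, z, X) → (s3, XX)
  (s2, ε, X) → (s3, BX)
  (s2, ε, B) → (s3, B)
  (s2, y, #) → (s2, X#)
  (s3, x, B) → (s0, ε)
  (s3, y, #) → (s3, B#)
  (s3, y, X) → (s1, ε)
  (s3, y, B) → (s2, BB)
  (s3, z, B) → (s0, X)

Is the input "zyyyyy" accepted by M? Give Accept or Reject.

Accept

(s0, zyyyyy, #) ⊢ (s3, yyyyy, X#) ⊢ (s1, yyyy, #) ⊢ (s3, yyy, X#) ⊢ (s1, yy, #) ⊢ (s3, y, X#) ⊢ (s1, ε, #)
All input consumed; state s1 ∈ F.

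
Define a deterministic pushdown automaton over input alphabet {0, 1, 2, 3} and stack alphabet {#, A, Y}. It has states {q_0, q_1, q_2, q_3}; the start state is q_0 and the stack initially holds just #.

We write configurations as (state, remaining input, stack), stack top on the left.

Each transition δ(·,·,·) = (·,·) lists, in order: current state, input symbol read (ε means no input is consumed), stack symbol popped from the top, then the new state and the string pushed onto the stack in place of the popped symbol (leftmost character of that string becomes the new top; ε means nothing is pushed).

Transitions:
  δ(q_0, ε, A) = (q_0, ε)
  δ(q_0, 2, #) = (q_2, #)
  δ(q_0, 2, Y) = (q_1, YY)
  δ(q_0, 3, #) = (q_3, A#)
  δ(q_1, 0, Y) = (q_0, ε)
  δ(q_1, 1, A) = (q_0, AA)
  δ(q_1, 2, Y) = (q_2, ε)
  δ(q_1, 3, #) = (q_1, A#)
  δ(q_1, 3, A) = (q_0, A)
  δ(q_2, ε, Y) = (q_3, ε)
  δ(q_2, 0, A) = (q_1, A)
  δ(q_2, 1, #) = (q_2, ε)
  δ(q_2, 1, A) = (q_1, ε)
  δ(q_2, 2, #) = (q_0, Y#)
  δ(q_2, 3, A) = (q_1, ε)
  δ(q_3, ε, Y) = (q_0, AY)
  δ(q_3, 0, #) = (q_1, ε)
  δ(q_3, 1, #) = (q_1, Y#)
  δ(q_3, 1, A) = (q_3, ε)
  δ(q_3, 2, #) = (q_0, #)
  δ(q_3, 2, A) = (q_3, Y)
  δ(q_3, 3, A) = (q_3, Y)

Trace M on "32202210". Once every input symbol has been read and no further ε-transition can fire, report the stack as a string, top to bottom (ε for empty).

(q_0, 32202210, #)
  read 3, top #: go to q_3, push A# → (q_3, 2202210, A#)
  read 2, top A: go to q_3, push Y → (q_3, 202210, Y#)
  ε-move, top Y: go to q_0, push AY → (q_0, 202210, AY#)
  ε-move, top A: go to q_0, push ε → (q_0, 202210, Y#)
  read 2, top Y: go to q_1, push YY → (q_1, 02210, YY#)
  read 0, top Y: go to q_0, push ε → (q_0, 2210, Y#)
  read 2, top Y: go to q_1, push YY → (q_1, 210, YY#)
  read 2, top Y: go to q_2, push ε → (q_2, 10, Y#)
  ε-move, top Y: go to q_3, push ε → (q_3, 10, #)
  read 1, top #: go to q_1, push Y# → (q_1, 0, Y#)
  read 0, top Y: go to q_0, push ε → (q_0, ε, #)
All input consumed in state q_0 with stack #.

#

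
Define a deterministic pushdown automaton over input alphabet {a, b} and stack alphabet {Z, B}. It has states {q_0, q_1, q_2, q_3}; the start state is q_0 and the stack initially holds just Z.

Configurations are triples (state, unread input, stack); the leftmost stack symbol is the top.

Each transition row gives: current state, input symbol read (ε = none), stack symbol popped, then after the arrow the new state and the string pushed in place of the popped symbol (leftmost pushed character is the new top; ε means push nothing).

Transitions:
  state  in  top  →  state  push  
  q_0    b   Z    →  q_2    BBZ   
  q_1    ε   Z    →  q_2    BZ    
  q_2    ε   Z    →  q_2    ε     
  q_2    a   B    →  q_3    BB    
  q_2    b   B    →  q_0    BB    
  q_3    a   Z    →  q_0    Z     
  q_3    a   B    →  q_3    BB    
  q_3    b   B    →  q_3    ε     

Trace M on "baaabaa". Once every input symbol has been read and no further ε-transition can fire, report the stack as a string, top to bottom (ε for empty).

(q_0, baaabaa, Z)
  read b, top Z: go to q_2, push BBZ → (q_2, aaabaa, BBZ)
  read a, top B: go to q_3, push BB → (q_3, aabaa, BBBZ)
  read a, top B: go to q_3, push BB → (q_3, abaa, BBBBZ)
  read a, top B: go to q_3, push BB → (q_3, baa, BBBBBZ)
  read b, top B: go to q_3, push ε → (q_3, aa, BBBBZ)
  read a, top B: go to q_3, push BB → (q_3, a, BBBBBZ)
  read a, top B: go to q_3, push BB → (q_3, ε, BBBBBBZ)
All input consumed in state q_3 with stack BBBBBBZ.

BBBBBBZ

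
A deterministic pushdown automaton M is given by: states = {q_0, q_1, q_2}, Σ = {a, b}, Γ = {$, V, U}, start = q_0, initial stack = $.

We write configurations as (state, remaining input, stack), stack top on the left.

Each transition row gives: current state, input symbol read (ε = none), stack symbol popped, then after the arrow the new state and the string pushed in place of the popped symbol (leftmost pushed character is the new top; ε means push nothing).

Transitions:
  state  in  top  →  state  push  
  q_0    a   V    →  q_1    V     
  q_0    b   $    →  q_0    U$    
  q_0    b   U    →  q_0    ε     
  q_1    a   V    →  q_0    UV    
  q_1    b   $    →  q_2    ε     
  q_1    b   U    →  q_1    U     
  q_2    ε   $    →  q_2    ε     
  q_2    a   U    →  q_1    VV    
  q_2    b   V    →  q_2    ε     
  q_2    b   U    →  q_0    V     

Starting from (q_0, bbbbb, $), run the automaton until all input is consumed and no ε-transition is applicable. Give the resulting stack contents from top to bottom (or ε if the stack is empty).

(q_0, bbbbb, $)
  read b, top $: go to q_0, push U$ → (q_0, bbbb, U$)
  read b, top U: go to q_0, push ε → (q_0, bbb, $)
  read b, top $: go to q_0, push U$ → (q_0, bb, U$)
  read b, top U: go to q_0, push ε → (q_0, b, $)
  read b, top $: go to q_0, push U$ → (q_0, ε, U$)
All input consumed in state q_0 with stack U$.

U$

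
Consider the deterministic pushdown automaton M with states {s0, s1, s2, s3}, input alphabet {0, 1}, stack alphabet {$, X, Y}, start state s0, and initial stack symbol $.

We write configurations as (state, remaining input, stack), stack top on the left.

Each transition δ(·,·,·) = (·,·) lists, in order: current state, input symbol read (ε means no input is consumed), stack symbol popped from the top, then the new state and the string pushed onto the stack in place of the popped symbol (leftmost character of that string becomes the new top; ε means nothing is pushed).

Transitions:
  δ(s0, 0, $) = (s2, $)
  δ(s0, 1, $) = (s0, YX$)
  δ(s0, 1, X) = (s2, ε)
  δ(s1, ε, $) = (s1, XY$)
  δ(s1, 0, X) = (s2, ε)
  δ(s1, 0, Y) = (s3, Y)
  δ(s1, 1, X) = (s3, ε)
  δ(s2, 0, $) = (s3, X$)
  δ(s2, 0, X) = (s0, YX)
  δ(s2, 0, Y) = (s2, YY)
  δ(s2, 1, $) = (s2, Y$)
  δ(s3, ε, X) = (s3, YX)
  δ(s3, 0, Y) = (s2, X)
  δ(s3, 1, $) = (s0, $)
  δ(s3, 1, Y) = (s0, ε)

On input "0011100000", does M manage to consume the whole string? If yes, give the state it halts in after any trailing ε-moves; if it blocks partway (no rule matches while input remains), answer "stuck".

(s0, 0011100000, $)
  read 0, top $: go to s2, push $ → (s2, 011100000, $)
  read 0, top $: go to s3, push X$ → (s3, 11100000, X$)
  ε-move, top X: go to s3, push YX → (s3, 11100000, YX$)
  read 1, top Y: go to s0, push ε → (s0, 1100000, X$)
  read 1, top X: go to s2, push ε → (s2, 100000, $)
  read 1, top $: go to s2, push Y$ → (s2, 00000, Y$)
  read 0, top Y: go to s2, push YY → (s2, 0000, YY$)
  read 0, top Y: go to s2, push YY → (s2, 000, YYY$)
  read 0, top Y: go to s2, push YY → (s2, 00, YYYY$)
  read 0, top Y: go to s2, push YY → (s2, 0, YYYYY$)
  read 0, top Y: go to s2, push YY → (s2, ε, YYYYYY$)
All input consumed; M is in state s2.

s2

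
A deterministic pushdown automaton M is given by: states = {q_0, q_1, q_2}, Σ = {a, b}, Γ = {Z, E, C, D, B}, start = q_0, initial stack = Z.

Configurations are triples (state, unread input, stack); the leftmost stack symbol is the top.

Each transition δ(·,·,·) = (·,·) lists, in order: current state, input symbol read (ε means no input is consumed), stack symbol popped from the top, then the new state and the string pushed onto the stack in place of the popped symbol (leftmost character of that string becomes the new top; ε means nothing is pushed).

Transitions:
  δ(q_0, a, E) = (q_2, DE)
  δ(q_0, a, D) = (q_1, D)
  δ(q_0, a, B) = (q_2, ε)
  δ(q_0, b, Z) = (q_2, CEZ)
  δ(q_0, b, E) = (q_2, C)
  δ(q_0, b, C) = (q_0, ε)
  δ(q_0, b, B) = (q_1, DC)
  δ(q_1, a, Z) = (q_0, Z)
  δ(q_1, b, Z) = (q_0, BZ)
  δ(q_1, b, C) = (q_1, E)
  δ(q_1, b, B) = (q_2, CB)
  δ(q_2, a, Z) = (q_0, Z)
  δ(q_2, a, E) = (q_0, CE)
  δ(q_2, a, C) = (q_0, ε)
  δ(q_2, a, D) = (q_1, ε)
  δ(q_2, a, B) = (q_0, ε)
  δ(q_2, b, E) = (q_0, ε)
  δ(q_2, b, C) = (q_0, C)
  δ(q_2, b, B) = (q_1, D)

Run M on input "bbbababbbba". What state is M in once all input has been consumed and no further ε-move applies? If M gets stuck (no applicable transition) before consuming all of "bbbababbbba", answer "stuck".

stuck

(q_0, bbbababbbba, Z)
  read b, top Z: go to q_2, push CEZ → (q_2, bbababbbba, CEZ)
  read b, top C: go to q_0, push C → (q_0, bababbbba, CEZ)
  read b, top C: go to q_0, push ε → (q_0, ababbbba, EZ)
  read a, top E: go to q_2, push DE → (q_2, babbbba, DEZ)
No transition for (q_2, b, top D); M blocks with input babbbba remaining.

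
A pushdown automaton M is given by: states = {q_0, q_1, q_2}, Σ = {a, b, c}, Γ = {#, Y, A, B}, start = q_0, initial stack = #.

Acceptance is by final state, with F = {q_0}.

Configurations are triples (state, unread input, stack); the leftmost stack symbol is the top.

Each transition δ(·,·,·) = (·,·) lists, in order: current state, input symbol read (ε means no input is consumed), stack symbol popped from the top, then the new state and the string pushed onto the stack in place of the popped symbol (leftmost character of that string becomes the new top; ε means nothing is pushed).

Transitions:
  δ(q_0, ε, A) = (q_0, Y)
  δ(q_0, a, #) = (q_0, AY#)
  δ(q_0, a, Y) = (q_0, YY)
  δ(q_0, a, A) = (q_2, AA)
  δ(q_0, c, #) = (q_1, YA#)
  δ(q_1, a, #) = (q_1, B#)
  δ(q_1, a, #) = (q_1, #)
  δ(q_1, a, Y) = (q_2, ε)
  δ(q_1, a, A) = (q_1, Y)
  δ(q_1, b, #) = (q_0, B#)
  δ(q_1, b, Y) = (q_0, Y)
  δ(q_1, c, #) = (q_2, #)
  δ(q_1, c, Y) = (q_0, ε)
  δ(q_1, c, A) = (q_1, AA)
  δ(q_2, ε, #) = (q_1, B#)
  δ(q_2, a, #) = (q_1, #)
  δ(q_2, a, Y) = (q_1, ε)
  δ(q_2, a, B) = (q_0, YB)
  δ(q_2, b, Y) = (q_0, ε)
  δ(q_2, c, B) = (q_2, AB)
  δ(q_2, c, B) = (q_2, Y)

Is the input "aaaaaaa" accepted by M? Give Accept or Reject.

One accepting computation: (q_0, aaaaaaa, #) ⊢ (q_0, aaaaaa, AY#) ⊢ (q_0, aaaaaa, YY#) ⊢ (q_0, aaaaa, YYY#) ⊢ (q_0, aaaa, YYYY#) ⊢ (q_0, aaa, YYYYY#) ⊢ (q_0, aa, YYYYYY#) ⊢ (q_0, a, YYYYYYY#) ⊢ (q_0, ε, YYYYYYYY#)
All input consumed and state q_0 ∈ F.

Accept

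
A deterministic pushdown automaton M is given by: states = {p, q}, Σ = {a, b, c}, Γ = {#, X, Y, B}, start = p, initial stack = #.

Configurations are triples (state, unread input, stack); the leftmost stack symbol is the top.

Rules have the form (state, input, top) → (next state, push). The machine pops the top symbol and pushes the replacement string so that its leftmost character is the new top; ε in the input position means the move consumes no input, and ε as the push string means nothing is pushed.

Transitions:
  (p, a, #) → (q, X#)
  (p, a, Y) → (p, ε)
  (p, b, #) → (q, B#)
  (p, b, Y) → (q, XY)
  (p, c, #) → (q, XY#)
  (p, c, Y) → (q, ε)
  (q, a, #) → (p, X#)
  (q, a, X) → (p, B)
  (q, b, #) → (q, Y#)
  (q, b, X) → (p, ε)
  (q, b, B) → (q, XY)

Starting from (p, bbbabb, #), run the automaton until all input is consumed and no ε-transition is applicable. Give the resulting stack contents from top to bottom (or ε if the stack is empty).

XY#

(p, bbbabb, #)
  read b, top #: go to q, push B# → (q, bbabb, B#)
  read b, top B: go to q, push XY → (q, babb, XY#)
  read b, top X: go to p, push ε → (p, abb, Y#)
  read a, top Y: go to p, push ε → (p, bb, #)
  read b, top #: go to q, push B# → (q, b, B#)
  read b, top B: go to q, push XY → (q, ε, XY#)
All input consumed in state q with stack XY#.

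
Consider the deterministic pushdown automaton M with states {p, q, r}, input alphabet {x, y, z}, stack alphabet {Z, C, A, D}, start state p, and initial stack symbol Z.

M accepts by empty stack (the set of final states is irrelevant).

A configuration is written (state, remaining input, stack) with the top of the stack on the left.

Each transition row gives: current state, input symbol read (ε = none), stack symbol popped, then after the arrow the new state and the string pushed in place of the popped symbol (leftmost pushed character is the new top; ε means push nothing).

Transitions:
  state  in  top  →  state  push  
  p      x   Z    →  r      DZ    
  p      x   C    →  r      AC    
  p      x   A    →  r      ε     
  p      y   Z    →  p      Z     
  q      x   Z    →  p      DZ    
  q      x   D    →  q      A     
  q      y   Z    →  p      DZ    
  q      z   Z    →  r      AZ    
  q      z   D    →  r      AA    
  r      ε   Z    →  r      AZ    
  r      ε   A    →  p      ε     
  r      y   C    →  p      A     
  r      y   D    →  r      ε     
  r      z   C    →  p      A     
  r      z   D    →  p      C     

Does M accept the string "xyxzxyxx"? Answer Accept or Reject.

Reject

(p, xyxzxyxx, Z) ⊢ (r, yxzxyxx, DZ) ⊢ (r, xzxyxx, Z) ⊢ (r, xzxyxx, AZ) ⊢ (p, xzxyxx, Z) ⊢ (r, zxyxx, DZ) ⊢ (p, xyxx, CZ) ⊢ (r, yxx, ACZ) ⊢ (p, yxx, CZ)
No transition applies at (p, yxx, CZ); input not fully consumed.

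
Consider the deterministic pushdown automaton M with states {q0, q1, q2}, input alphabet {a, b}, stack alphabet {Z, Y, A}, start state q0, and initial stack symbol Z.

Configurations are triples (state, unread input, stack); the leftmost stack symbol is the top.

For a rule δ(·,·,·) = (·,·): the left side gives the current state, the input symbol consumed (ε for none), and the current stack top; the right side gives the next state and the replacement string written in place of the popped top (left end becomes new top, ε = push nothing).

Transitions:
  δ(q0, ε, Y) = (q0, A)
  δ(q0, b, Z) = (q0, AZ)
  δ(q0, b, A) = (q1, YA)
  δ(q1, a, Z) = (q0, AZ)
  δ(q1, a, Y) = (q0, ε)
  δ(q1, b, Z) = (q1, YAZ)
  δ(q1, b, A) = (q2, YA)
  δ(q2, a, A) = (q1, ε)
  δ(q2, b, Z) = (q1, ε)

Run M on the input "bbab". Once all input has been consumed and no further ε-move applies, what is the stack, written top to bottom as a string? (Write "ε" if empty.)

YAZ

(q0, bbab, Z) ⊢ (q0, bab, AZ) ⊢ (q1, ab, YAZ) ⊢ (q0, b, AZ) ⊢ (q1, ε, YAZ)
All input consumed in state q1 with stack YAZ.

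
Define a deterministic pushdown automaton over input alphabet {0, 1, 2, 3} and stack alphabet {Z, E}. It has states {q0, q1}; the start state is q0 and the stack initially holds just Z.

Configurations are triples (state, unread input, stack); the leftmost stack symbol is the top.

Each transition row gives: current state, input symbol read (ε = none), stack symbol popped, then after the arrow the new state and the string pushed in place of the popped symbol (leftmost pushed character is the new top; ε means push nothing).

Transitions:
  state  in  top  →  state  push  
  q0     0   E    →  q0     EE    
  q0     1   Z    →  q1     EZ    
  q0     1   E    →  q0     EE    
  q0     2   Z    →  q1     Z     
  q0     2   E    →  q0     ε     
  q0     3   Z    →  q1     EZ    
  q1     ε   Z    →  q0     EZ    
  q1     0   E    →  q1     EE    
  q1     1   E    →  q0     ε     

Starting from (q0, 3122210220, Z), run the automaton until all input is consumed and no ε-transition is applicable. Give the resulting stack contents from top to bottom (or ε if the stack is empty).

(q0, 3122210220, Z)
  read 3, top Z: go to q1, push EZ → (q1, 122210220, EZ)
  read 1, top E: go to q0, push ε → (q0, 22210220, Z)
  read 2, top Z: go to q1, push Z → (q1, 2210220, Z)
  ε-move, top Z: go to q0, push EZ → (q0, 2210220, EZ)
  read 2, top E: go to q0, push ε → (q0, 210220, Z)
  read 2, top Z: go to q1, push Z → (q1, 10220, Z)
  ε-move, top Z: go to q0, push EZ → (q0, 10220, EZ)
  read 1, top E: go to q0, push EE → (q0, 0220, EEZ)
  read 0, top E: go to q0, push EE → (q0, 220, EEEZ)
  read 2, top E: go to q0, push ε → (q0, 20, EEZ)
  read 2, top E: go to q0, push ε → (q0, 0, EZ)
  read 0, top E: go to q0, push EE → (q0, ε, EEZ)
All input consumed in state q0 with stack EEZ.

EEZ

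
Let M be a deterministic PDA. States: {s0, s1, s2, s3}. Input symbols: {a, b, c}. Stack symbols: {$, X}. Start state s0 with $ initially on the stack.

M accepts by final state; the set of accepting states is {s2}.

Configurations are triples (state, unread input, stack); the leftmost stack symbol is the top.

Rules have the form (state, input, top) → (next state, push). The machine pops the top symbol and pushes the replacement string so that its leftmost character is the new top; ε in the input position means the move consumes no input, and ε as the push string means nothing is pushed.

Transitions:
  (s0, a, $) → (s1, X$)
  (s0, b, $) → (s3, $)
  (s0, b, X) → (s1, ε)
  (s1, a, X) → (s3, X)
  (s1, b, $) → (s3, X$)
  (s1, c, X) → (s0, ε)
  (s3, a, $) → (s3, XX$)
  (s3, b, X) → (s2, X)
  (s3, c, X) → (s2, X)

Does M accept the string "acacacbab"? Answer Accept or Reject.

Accept

(s0, acacacbab, $)
  read a, top $: go to s1, push X$ → (s1, cacacbab, X$)
  read c, top X: go to s0, push ε → (s0, acacbab, $)
  read a, top $: go to s1, push X$ → (s1, cacbab, X$)
  read c, top X: go to s0, push ε → (s0, acbab, $)
  read a, top $: go to s1, push X$ → (s1, cbab, X$)
  read c, top X: go to s0, push ε → (s0, bab, $)
  read b, top $: go to s3, push $ → (s3, ab, $)
  read a, top $: go to s3, push XX$ → (s3, b, XX$)
  read b, top X: go to s2, push X → (s2, ε, XX$)
All input consumed; state s2 ∈ F.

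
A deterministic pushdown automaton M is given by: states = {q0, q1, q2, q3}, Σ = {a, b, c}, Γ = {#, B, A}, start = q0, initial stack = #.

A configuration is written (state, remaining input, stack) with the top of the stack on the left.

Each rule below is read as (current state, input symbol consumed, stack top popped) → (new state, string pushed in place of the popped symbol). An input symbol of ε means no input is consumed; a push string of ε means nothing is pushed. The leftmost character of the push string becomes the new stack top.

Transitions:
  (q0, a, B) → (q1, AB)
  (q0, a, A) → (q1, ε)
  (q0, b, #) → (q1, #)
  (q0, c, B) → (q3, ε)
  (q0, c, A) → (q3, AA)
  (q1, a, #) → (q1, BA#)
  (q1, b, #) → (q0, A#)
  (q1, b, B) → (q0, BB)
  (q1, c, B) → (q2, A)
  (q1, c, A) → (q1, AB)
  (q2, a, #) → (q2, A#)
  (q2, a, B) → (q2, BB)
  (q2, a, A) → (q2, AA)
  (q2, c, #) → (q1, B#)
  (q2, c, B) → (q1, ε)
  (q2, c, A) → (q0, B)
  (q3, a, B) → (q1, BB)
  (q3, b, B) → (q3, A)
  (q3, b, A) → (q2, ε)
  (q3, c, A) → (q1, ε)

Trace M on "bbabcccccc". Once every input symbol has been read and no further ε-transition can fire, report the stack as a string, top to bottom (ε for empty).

ABBBB#

(q0, bbabcccccc, #) ⊢ (q1, babcccccc, #) ⊢ (q0, abcccccc, A#) ⊢ (q1, bcccccc, #) ⊢ (q0, cccccc, A#) ⊢ (q3, ccccc, AA#) ⊢ (q1, cccc, A#) ⊢ (q1, ccc, AB#) ⊢ (q1, cc, ABB#) ⊢ (q1, c, ABBB#) ⊢ (q1, ε, ABBBB#)
All input consumed in state q1 with stack ABBBB#.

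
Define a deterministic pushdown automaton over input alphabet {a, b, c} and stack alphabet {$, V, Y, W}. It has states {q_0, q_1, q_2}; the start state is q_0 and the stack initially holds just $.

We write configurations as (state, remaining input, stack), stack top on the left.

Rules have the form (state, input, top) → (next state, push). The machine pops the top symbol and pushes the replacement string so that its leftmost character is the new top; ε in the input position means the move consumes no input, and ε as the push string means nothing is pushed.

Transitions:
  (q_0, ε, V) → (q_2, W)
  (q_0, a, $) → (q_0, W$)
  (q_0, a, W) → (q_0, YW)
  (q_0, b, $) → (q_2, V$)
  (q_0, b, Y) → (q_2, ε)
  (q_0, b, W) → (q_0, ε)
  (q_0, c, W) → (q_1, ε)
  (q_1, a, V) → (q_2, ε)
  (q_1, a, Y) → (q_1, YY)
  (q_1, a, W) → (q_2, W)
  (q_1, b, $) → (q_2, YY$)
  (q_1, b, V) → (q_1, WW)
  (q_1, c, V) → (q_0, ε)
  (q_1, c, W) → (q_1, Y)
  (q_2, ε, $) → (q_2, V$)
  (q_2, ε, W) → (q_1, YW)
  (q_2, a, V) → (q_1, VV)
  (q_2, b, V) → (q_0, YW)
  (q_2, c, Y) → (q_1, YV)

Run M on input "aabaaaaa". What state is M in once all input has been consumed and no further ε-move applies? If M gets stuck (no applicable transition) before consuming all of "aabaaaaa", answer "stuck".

(q_0, aabaaaaa, $)
  read a, top $: go to q_0, push W$ → (q_0, abaaaaa, W$)
  read a, top W: go to q_0, push YW → (q_0, baaaaa, YW$)
  read b, top Y: go to q_2, push ε → (q_2, aaaaa, W$)
  ε-move, top W: go to q_1, push YW → (q_1, aaaaa, YW$)
  read a, top Y: go to q_1, push YY → (q_1, aaaa, YYW$)
  read a, top Y: go to q_1, push YY → (q_1, aaa, YYYW$)
  read a, top Y: go to q_1, push YY → (q_1, aa, YYYYW$)
  read a, top Y: go to q_1, push YY → (q_1, a, YYYYYW$)
  read a, top Y: go to q_1, push YY → (q_1, ε, YYYYYYW$)
All input consumed; M is in state q_1.

q_1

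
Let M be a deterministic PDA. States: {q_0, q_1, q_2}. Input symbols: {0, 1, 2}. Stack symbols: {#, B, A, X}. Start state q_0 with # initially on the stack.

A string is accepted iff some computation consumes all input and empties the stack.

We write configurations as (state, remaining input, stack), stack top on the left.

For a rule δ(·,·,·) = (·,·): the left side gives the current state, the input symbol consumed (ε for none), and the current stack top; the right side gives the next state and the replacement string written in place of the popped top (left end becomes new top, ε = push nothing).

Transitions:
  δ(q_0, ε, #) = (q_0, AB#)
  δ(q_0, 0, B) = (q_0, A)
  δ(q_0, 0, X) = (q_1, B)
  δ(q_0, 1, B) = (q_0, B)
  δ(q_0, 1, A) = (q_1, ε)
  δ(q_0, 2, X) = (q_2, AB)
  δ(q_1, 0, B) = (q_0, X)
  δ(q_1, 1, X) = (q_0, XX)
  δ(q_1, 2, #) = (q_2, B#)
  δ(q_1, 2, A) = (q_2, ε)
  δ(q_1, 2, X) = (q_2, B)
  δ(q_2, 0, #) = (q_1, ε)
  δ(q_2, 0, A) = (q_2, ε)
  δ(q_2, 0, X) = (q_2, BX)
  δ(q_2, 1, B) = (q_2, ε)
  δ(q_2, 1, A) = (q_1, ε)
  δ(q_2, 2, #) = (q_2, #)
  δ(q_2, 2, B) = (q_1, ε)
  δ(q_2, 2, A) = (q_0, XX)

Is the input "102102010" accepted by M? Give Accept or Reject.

Accept

(q_0, 102102010, #)
  ε-move, top #: go to q_0, push AB# → (q_0, 102102010, AB#)
  read 1, top A: go to q_1, push ε → (q_1, 02102010, B#)
  read 0, top B: go to q_0, push X → (q_0, 2102010, X#)
  read 2, top X: go to q_2, push AB → (q_2, 102010, AB#)
  read 1, top A: go to q_1, push ε → (q_1, 02010, B#)
  read 0, top B: go to q_0, push X → (q_0, 2010, X#)
  read 2, top X: go to q_2, push AB → (q_2, 010, AB#)
  read 0, top A: go to q_2, push ε → (q_2, 10, B#)
  read 1, top B: go to q_2, push ε → (q_2, 0, #)
  read 0, top #: go to q_1, push ε → (q_1, ε, ε)
All input consumed and the stack is empty.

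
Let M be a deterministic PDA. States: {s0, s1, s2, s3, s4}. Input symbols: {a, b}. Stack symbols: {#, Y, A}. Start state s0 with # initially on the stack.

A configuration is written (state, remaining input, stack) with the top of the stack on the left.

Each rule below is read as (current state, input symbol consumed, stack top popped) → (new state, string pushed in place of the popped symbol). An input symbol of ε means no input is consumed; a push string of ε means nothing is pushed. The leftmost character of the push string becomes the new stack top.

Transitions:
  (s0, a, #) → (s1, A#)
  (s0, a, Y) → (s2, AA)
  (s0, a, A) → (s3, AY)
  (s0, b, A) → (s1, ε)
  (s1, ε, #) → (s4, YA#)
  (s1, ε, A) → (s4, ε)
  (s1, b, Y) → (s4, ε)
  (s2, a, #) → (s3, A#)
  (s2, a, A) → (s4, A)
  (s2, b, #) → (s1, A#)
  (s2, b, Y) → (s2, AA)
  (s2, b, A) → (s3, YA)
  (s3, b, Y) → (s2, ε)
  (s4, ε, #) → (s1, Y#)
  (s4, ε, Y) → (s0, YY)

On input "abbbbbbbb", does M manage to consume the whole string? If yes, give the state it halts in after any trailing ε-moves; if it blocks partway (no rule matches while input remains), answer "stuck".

s1

(s0, abbbbbbbb, #)
  read a, top #: go to s1, push A# → (s1, bbbbbbbb, A#)
  ε-move, top A: go to s4, push ε → (s4, bbbbbbbb, #)
  ε-move, top #: go to s1, push Y# → (s1, bbbbbbbb, Y#)
  read b, top Y: go to s4, push ε → (s4, bbbbbbb, #)
  ε-move, top #: go to s1, push Y# → (s1, bbbbbbb, Y#)
  read b, top Y: go to s4, push ε → (s4, bbbbbb, #)
  ε-move, top #: go to s1, push Y# → (s1, bbbbbb, Y#)
  read b, top Y: go to s4, push ε → (s4, bbbbb, #)
  ε-move, top #: go to s1, push Y# → (s1, bbbbb, Y#)
  read b, top Y: go to s4, push ε → (s4, bbbb, #)
  ε-move, top #: go to s1, push Y# → (s1, bbbb, Y#)
  read b, top Y: go to s4, push ε → (s4, bbb, #)
  ε-move, top #: go to s1, push Y# → (s1, bbb, Y#)
  read b, top Y: go to s4, push ε → (s4, bb, #)
  ε-move, top #: go to s1, push Y# → (s1, bb, Y#)
  read b, top Y: go to s4, push ε → (s4, b, #)
  ε-move, top #: go to s1, push Y# → (s1, b, Y#)
  read b, top Y: go to s4, push ε → (s4, ε, #)
  ε-move, top #: go to s1, push Y# → (s1, ε, Y#)
All input consumed; M is in state s1.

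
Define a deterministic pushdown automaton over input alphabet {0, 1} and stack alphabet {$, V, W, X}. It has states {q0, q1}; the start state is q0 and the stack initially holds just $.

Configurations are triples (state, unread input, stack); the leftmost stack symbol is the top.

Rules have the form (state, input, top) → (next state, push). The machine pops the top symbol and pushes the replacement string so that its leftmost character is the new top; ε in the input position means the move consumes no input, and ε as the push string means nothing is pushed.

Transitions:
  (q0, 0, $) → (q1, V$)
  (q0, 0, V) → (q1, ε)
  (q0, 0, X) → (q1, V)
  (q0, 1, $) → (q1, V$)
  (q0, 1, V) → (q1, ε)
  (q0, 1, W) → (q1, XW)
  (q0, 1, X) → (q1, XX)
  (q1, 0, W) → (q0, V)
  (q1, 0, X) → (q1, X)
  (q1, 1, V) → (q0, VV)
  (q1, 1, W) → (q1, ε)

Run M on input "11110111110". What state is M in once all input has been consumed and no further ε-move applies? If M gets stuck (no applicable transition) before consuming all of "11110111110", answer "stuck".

(q0, 11110111110, $)
  read 1, top $: go to q1, push V$ → (q1, 1110111110, V$)
  read 1, top V: go to q0, push VV → (q0, 110111110, VV$)
  read 1, top V: go to q1, push ε → (q1, 10111110, V$)
  read 1, top V: go to q0, push VV → (q0, 0111110, VV$)
  read 0, top V: go to q1, push ε → (q1, 111110, V$)
  read 1, top V: go to q0, push VV → (q0, 11110, VV$)
  read 1, top V: go to q1, push ε → (q1, 1110, V$)
  read 1, top V: go to q0, push VV → (q0, 110, VV$)
  read 1, top V: go to q1, push ε → (q1, 10, V$)
  read 1, top V: go to q0, push VV → (q0, 0, VV$)
  read 0, top V: go to q1, push ε → (q1, ε, V$)
All input consumed; M is in state q1.

q1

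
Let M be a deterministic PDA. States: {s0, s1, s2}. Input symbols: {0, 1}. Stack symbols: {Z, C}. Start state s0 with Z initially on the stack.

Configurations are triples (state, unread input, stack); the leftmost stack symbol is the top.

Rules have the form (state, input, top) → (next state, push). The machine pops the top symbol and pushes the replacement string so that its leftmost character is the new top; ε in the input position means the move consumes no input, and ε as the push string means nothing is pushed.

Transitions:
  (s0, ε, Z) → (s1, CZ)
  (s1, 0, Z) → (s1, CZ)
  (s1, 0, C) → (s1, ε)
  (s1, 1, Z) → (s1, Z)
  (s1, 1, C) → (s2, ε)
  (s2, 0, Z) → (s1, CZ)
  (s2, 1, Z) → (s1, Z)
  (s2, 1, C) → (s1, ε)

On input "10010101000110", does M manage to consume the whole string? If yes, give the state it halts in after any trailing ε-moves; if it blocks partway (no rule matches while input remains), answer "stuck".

(s0, 10010101000110, Z) ⊢ (s1, 10010101000110, CZ) ⊢ (s2, 0010101000110, Z) ⊢ (s1, 010101000110, CZ) ⊢ (s1, 10101000110, Z) ⊢ (s1, 0101000110, Z) ⊢ (s1, 101000110, CZ) ⊢ (s2, 01000110, Z) ⊢ (s1, 1000110, CZ) ⊢ (s2, 000110, Z) ⊢ (s1, 00110, CZ) ⊢ (s1, 0110, Z) ⊢ (s1, 110, CZ) ⊢ (s2, 10, Z) ⊢ (s1, 0, Z) ⊢ (s1, ε, CZ)
All input consumed; M is in state s1.

s1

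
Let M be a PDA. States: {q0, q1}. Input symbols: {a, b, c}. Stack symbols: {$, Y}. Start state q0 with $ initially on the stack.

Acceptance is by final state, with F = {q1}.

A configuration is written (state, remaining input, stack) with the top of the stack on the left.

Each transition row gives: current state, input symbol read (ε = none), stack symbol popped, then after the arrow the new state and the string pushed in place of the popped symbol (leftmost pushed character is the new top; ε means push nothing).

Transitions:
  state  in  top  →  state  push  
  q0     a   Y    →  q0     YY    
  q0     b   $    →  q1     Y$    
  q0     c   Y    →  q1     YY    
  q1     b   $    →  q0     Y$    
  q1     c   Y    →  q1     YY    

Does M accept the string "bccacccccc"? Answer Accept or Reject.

Reject

No computation consumes all input and reaches a final state.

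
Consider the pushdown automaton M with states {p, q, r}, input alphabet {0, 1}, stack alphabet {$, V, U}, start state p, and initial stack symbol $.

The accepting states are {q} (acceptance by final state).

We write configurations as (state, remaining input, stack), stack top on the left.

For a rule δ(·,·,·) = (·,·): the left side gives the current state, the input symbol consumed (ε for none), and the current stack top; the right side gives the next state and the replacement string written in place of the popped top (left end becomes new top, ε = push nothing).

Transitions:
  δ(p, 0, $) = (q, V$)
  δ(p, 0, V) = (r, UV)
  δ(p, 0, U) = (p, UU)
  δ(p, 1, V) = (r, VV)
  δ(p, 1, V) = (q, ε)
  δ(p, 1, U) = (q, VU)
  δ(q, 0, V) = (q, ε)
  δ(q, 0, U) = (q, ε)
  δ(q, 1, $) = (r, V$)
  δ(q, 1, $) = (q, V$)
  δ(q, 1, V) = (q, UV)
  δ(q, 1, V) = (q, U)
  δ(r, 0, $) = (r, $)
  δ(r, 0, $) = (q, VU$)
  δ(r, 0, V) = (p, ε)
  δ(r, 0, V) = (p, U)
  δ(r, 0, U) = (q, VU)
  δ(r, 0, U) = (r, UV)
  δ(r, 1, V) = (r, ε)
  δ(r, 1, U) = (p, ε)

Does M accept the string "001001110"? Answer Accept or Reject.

No computation consumes all input and reaches a final state.

Reject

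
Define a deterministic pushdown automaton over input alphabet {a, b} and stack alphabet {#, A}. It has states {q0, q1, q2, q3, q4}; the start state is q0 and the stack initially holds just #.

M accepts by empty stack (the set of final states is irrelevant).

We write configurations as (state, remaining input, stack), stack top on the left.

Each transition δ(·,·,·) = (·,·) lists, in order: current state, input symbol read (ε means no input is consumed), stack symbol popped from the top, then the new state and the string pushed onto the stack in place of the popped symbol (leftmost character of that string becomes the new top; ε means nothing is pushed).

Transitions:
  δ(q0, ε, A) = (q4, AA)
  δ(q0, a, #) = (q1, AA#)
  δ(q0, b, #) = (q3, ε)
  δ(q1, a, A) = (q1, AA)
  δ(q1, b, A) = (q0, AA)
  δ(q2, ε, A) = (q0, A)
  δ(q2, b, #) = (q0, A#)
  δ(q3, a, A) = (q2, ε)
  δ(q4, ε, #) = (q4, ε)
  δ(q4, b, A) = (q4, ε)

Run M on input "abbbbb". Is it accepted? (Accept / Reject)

(q0, abbbbb, #)
  read a, top #: go to q1, push AA# → (q1, bbbbb, AA#)
  read b, top A: go to q0, push AA → (q0, bbbb, AAA#)
  ε-move, top A: go to q4, push AA → (q4, bbbb, AAAA#)
  read b, top A: go to q4, push ε → (q4, bbb, AAA#)
  read b, top A: go to q4, push ε → (q4, bb, AA#)
  read b, top A: go to q4, push ε → (q4, b, A#)
  read b, top A: go to q4, push ε → (q4, ε, #)
  ε-move, top #: go to q4, push ε → (q4, ε, ε)
All input consumed and the stack is empty.

Accept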